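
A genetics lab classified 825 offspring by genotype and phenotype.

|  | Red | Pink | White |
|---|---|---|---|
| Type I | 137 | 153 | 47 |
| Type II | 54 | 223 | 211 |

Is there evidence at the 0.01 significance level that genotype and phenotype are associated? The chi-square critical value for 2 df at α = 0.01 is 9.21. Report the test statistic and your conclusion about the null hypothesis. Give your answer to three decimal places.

Row totals: 337, 488. Column totals: 191, 376, 258. Grand total N = 825.
Expected counts (row total × column total / N):
  Type I, Red: 337×191/825 = 78.0206
  Type I, Pink: 337×376/825 = 153.5903
  Type I, White: 337×258/825 = 105.3891
  Type II, Red: 488×191/825 = 112.9794
  Type II, Pink: 488×376/825 = 222.4097
  Type II, White: 488×258/825 = 152.6109
Contributions (O − E)²/E:
  (137 − 78.0206)²/78.0206 = 44.5853
  (153 − 153.5903)²/153.5903 = 0.0023
  (47 − 105.3891)²/105.3891 = 32.3495
  (54 − 112.9794)²/112.9794 = 30.7894
  (223 − 222.4097)²/222.4097 = 0.0016
  (211 − 152.6109)²/152.6109 = 22.3397
χ² = 44.5853 + 0.0023 + 32.3495 + 30.7894 + 0.0016 + 22.3397 = 130.068
df = (2−1)(3−1) = 2. Since 130.068 > 9.21, reject the null hypothesis of independence at α = 0.01.

130.068; reject H₀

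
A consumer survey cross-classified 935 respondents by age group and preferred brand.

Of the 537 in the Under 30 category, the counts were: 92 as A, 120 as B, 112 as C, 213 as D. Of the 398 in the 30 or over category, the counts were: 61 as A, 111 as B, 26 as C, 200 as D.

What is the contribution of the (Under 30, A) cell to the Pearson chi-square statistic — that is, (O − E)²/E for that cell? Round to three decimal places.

Row total (Under 30) = 537; column total (A) = 153; N = 935.
Expected count E = 537 × 153 / 935 = 87.8727.
Contribution = (O − E)²/E = (92 − 87.8727)² / 87.8727 = 0.194.

0.194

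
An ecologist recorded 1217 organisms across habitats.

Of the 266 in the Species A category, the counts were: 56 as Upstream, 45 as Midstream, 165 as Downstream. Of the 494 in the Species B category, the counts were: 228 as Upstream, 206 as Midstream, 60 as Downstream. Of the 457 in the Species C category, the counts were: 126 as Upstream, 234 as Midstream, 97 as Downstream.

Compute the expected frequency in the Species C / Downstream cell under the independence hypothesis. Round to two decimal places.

Row total (Species C) = 457; column total (Downstream) = 322; grand total N = 1217.
Expected count = (row total × column total) / N = 457 × 322 / 1217 = 120.92.

120.92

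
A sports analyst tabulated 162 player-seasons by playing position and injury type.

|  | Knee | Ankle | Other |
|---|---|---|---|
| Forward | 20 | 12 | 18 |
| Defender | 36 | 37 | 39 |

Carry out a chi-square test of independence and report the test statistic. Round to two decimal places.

Row totals: 50, 112. Column totals: 56, 49, 57. Grand total N = 162.
Expected counts (row total × column total / N):
  Forward, Knee: 50×56/162 = 17.2840
  Forward, Ankle: 50×49/162 = 15.1235
  Forward, Other: 50×57/162 = 17.5926
  Defender, Knee: 112×56/162 = 38.7160
  Defender, Ankle: 112×49/162 = 33.8765
  Defender, Other: 112×57/162 = 39.4074
Contributions (O − E)²/E:
  (20 − 17.2840)²/17.2840 = 0.4268
  (12 − 15.1235)²/15.1235 = 0.6451
  (18 − 17.5926)²/17.5926 = 0.0094
  (36 − 38.7160)²/38.7160 = 0.1905
  (37 − 33.8765)²/33.8765 = 0.2880
  (39 − 39.4074)²/39.4074 = 0.0042
χ² = 0.4268 + 0.6451 + 0.0094 + 0.1905 + 0.2880 + 0.0042 = 1.56

1.56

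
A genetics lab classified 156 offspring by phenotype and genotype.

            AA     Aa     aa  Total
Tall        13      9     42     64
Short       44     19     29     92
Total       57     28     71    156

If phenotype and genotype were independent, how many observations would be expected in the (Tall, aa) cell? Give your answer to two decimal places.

29.13

Row total (Tall) = 64; column total (aa) = 71; grand total N = 156.
Expected count = (row total × column total) / N = 64 × 71 / 156 = 29.13.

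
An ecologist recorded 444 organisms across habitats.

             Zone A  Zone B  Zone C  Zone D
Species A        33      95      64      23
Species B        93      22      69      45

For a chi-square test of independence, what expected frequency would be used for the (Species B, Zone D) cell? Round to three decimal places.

35.072

Row total (Species B) = 229; column total (Zone D) = 68; grand total N = 444.
Expected count = (row total × column total) / N = 229 × 68 / 444 = 35.072.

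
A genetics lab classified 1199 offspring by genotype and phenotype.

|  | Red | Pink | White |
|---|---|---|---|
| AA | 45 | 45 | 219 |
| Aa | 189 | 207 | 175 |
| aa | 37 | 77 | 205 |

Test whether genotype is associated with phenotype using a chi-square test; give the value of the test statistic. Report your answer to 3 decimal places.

172.607

Row totals: 309, 571, 319. Column totals: 271, 329, 599. Grand total N = 1199.
Expected counts (row total × column total / N):
  AA, Red: 309×271/1199 = 69.8407
  AA, Pink: 309×329/1199 = 84.7882
  AA, White: 309×599/1199 = 154.3711
  Aa, Red: 571×271/1199 = 129.0584
  Aa, Pink: 571×329/1199 = 156.6797
  Aa, White: 571×599/1199 = 285.2619
  aa, Red: 319×271/1199 = 72.1009
  aa, Pink: 319×329/1199 = 87.5321
  aa, White: 319×599/1199 = 159.3670
Contributions (O − E)²/E:
  (45 − 69.8407)²/69.8407 = 8.8353
  (45 − 84.7882)²/84.7882 = 18.6712
  (219 − 154.3711)²/154.3711 = 27.0575
  (189 − 129.0584)²/129.0584 = 27.8401
  (207 − 156.6797)²/156.6797 = 16.1612
  (175 − 285.2619)²/285.2619 = 42.6194
  (37 − 72.1009)²/72.1009 = 17.0882
  (77 − 87.5321)²/87.5321 = 1.2673
  (205 − 159.3670)²/159.3670 = 13.0665
χ² = 8.8353 + 18.6712 + 27.0575 + 27.8401 + 16.1612 + 42.6194 + 17.0882 + 1.2673 + 13.0665 = 172.607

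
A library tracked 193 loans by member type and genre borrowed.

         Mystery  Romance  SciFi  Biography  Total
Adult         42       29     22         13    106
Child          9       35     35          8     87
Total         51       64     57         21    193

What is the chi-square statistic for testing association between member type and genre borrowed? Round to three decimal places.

Grand total N = 193.
Expected counts (row total × column total / N):
  Adult, Mystery: 106×51/193 = 28.0104
  Adult, Romance: 106×64/193 = 35.1503
  Adult, SciFi: 106×57/193 = 31.3057
  Adult, Biography: 106×21/193 = 11.5337
  Child, Mystery: 87×51/193 = 22.9896
  Child, Romance: 87×64/193 = 28.8497
  Child, SciFi: 87×57/193 = 25.6943
  Child, Biography: 87×21/193 = 9.4663
Contributions (O − E)²/E:
  (42 − 28.0104)²/28.0104 = 6.9870
  (29 − 35.1503)²/35.1503 = 1.0761
  (22 − 31.3057)²/31.3057 = 2.7661
  (13 − 11.5337)²/11.5337 = 0.1864
  (9 − 22.9896)²/22.9896 = 8.5129
  (35 − 28.8497)²/28.8497 = 1.3111
  (35 − 25.6943)²/25.6943 = 3.3702
  (8 − 9.4663)²/9.4663 = 0.2271
χ² = 6.9870 + 1.0761 + 2.7661 + 0.1864 + 8.5129 + 1.3111 + 3.3702 + 0.2271 = 24.437

24.437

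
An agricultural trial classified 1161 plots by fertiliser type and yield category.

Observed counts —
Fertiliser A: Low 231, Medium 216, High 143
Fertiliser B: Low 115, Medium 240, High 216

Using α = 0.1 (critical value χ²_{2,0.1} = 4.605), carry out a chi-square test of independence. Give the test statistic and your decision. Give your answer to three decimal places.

54.701; reject H₀

Row totals: 590, 571. Column totals: 346, 456, 359. Grand total N = 1161.
Expected counts (row total × column total / N):
  Fertiliser A, Low: 590×346/1161 = 175.8312
  Fertiliser A, Medium: 590×456/1161 = 231.7313
  Fertiliser A, High: 590×359/1161 = 182.4376
  Fertiliser B, Low: 571×346/1161 = 170.1688
  Fertiliser B, Medium: 571×456/1161 = 224.2687
  Fertiliser B, High: 571×359/1161 = 176.5624
Contributions (O − E)²/E:
  (231 − 175.8312)²/175.8312 = 17.3098
  (216 − 231.7313)²/231.7313 = 1.0679
  (143 − 182.4376)²/182.4376 = 8.5252
  (115 − 170.1688)²/170.1688 = 17.8857
  (240 − 224.2687)²/224.2687 = 1.1035
  (216 − 176.5624)²/176.5624 = 8.8089
χ² = 17.3098 + 1.0679 + 8.5252 + 17.8857 + 1.1035 + 8.8089 = 54.701
df = (2−1)(3−1) = 2. Since 54.701 > 4.605, reject the null hypothesis of independence at α = 0.1.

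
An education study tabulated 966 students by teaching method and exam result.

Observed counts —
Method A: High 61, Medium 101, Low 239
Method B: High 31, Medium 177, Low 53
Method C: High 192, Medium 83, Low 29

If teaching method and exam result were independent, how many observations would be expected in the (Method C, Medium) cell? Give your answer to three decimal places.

113.607

Row total (Method C) = 304; column total (Medium) = 361; grand total N = 966.
Expected count = (row total × column total) / N = 304 × 361 / 966 = 113.607.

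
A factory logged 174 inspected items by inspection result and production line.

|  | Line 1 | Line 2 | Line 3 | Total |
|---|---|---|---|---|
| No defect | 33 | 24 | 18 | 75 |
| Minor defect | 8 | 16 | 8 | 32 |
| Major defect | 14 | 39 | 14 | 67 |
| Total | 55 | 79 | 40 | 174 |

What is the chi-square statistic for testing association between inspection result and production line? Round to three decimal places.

12.272

Grand total N = 174.
Expected counts (row total × column total / N):
  No defect, Line 1: 75×55/174 = 23.7069
  No defect, Line 2: 75×79/174 = 34.0517
  No defect, Line 3: 75×40/174 = 17.2414
  Minor defect, Line 1: 32×55/174 = 10.1149
  Minor defect, Line 2: 32×79/174 = 14.5287
  Minor defect, Line 3: 32×40/174 = 7.3563
  Major defect, Line 1: 67×55/174 = 21.1782
  Major defect, Line 2: 67×79/174 = 30.4195
  Major defect, Line 3: 67×40/174 = 15.4023
Contributions (O − E)²/E:
  (33 − 23.7069)²/23.7069 = 3.6429
  (24 − 34.0517)²/34.0517 = 2.9672
  (18 − 17.2414)²/17.2414 = 0.0334
  (8 − 10.1149)²/10.1149 = 0.4422
  (16 − 14.5287)²/14.5287 = 0.1490
  (8 − 7.3563)²/7.3563 = 0.0563
  (14 − 21.1782)²/21.1782 = 2.4330
  (39 − 30.4195)²/30.4195 = 2.4203
  (14 − 15.4023)²/15.4023 = 0.1277
χ² = 3.6429 + 2.9672 + 0.0334 + 0.4422 + 0.1490 + 0.0563 + 2.4330 + 2.4203 + 0.1277 = 12.272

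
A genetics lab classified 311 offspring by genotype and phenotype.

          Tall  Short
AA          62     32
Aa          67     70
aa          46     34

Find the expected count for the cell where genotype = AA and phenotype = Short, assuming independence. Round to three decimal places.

Row total (AA) = 94; column total (Short) = 136; grand total N = 311.
Expected count = (row total × column total) / N = 94 × 136 / 311 = 41.106.

41.106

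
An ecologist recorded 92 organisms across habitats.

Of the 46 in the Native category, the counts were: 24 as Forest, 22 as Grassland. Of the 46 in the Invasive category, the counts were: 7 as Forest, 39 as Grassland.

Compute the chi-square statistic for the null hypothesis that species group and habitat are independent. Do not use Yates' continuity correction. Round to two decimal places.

14.06

Row totals: 46, 46. Column totals: 31, 61. Grand total N = 92.
Expected counts (row total × column total / N):
  Native, Forest: 46×31/92 = 15.500
  Native, Grassland: 46×61/92 = 30.500
  Invasive, Forest: 46×31/92 = 15.500
  Invasive, Grassland: 46×61/92 = 30.500
Contributions (O − E)²/E:
  (24 − 15.500)²/15.500 = 4.6613
  (22 − 30.500)²/30.500 = 2.3689
  (7 − 15.500)²/15.500 = 4.6613
  (39 − 30.500)²/30.500 = 2.3689
χ² = 4.6613 + 2.3689 + 4.6613 + 2.3689 = 14.06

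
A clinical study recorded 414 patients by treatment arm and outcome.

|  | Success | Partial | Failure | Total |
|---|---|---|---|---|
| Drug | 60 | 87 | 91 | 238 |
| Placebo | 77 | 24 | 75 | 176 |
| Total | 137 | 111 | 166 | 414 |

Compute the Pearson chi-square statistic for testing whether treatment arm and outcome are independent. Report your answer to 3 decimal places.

Grand total N = 414.
Expected counts (row total × column total / N):
  Drug, Success: 238×137/414 = 78.75845
  Drug, Partial: 238×111/414 = 63.81159
  Drug, Failure: 238×166/414 = 95.42995
  Placebo, Success: 176×137/414 = 58.24155
  Placebo, Partial: 176×111/414 = 47.18841
  Placebo, Failure: 176×166/414 = 70.57005
Contributions (O − E)²/E:
  (60 − 78.75845)²/78.75845 = 4.4678
  (87 − 63.81159)²/63.81159 = 8.4264
  (91 − 95.42995)²/95.42995 = 0.2056
  (77 − 58.24155)²/58.24155 = 6.0417
  (24 − 47.18841)²/47.18841 = 11.3948
  (75 − 70.57005)²/70.57005 = 0.2781
χ² = 4.4678 + 8.4264 + 0.2056 + 6.0417 + 11.3948 + 0.2781 = 30.814

30.814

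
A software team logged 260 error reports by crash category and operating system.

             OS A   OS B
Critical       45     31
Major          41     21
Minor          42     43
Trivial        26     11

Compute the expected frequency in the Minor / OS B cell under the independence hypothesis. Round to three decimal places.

34.654

Row total (Minor) = 85; column total (OS B) = 106; grand total N = 260.
Expected count = (row total × column total) / N = 85 × 106 / 260 = 34.654.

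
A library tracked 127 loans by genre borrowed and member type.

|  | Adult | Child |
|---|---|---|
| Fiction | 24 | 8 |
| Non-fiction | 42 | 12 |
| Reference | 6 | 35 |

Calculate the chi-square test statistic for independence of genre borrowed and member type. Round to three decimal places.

43.686

Row totals: 32, 54, 41. Column totals: 72, 55. Grand total N = 127.
Expected counts (row total × column total / N):
  Fiction, Adult: 32×72/127 = 18.1417
  Fiction, Child: 32×55/127 = 13.8583
  Non-fiction, Adult: 54×72/127 = 30.6142
  Non-fiction, Child: 54×55/127 = 23.3858
  Reference, Adult: 41×72/127 = 23.2441
  Reference, Child: 41×55/127 = 17.7559
Contributions (O − E)²/E:
  (24 − 18.1417)²/18.1417 = 1.8918
  (8 − 13.8583)²/13.8583 = 2.4765
  (42 − 30.6142)²/30.6142 = 4.2345
  (12 − 23.3858)²/23.3858 = 5.5434
  (6 − 23.2441)²/23.2441 = 12.7929
  (35 − 17.7559)²/17.7559 = 16.7471
χ² = 1.8918 + 2.4765 + 4.2345 + 5.5434 + 12.7929 + 16.7471 = 43.686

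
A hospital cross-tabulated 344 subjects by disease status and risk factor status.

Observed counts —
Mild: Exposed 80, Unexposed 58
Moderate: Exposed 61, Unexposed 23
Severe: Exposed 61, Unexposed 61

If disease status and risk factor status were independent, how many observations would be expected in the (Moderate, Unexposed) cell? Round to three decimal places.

Row total (Moderate) = 84; column total (Unexposed) = 142; grand total N = 344.
Expected count = (row total × column total) / N = 84 × 142 / 344 = 34.674.

34.674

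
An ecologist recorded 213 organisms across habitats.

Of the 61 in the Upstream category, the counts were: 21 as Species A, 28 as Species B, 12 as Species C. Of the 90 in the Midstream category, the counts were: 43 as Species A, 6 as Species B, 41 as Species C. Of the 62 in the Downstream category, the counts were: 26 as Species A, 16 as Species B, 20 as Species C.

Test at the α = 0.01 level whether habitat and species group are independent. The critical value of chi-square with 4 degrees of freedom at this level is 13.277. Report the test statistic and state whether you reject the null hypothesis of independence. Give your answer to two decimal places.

32.79; reject H₀

Row totals: 61, 90, 62. Column totals: 90, 50, 73. Grand total N = 213.
Expected counts (row total × column total / N):
  Upstream, Species A: 61×90/213 = 25.775
  Upstream, Species B: 61×50/213 = 14.319
  Upstream, Species C: 61×73/213 = 20.906
  Midstream, Species A: 90×90/213 = 38.028
  Midstream, Species B: 90×50/213 = 21.127
  Midstream, Species C: 90×73/213 = 30.845
  Downstream, Species A: 62×90/213 = 26.197
  Downstream, Species B: 62×50/213 = 14.554
  Downstream, Species C: 62×73/213 = 21.249
Contributions (O − E)²/E:
  (21 − 25.775)²/25.775 = 0.8846
  (28 − 14.319)²/14.319 = 13.0714
  (12 − 20.906)²/20.906 = 3.7940
  (43 − 38.028)²/38.028 = 0.6501
  (6 − 21.127)²/21.127 = 10.8310
  (41 − 30.845)²/30.845 = 3.3433
  (26 − 26.197)²/26.197 = 0.0015
  (16 − 14.554)²/14.554 = 0.1437
  (20 − 21.249)²/21.249 = 0.0734
χ² = 0.8846 + 13.0714 + 3.7940 + 0.6501 + 10.8310 + 3.3433 + 0.0015 + 0.1437 + 0.0734 = 32.79
df = (3−1)(3−1) = 4. Since 32.79 > 13.277, reject the null hypothesis of independence at α = 0.01.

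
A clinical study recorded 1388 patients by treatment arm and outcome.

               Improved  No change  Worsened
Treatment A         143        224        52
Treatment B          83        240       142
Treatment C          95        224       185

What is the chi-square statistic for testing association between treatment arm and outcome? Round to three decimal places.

87.996

Row totals: 419, 465, 504. Column totals: 321, 688, 379. Grand total N = 1388.
Expected counts (row total × column total / N):
  Treatment A, Improved: 419×321/1388 = 96.9013
  Treatment A, No change: 419×688/1388 = 207.6888
  Treatment A, Worsened: 419×379/1388 = 114.4099
  Treatment B, Improved: 465×321/1388 = 107.5396
  Treatment B, No change: 465×688/1388 = 230.4899
  Treatment B, Worsened: 465×379/1388 = 126.9705
  Treatment C, Improved: 504×321/1388 = 116.5591
  Treatment C, No change: 504×688/1388 = 249.8213
  Treatment C, Worsened: 504×379/1388 = 137.6196
Contributions (O − E)²/E:
  (143 − 96.9013)²/96.9013 = 21.9305
  (224 − 207.6888)²/207.6888 = 1.2810
  (52 − 114.4099)²/114.4099 = 34.0442
  (83 − 107.5396)²/107.5396 = 5.5997
  (240 − 230.4899)²/230.4899 = 0.3924
  (142 − 126.9705)²/126.9705 = 1.7790
  (95 − 116.5591)²/116.5591 = 3.9876
  (224 − 249.8213)²/249.8213 = 2.6689
  (185 − 137.6196)²/137.6196 = 16.3124
χ² = 21.9305 + 1.2810 + 34.0442 + 5.5997 + 0.3924 + 1.7790 + 3.9876 + 2.6689 + 16.3124 = 87.996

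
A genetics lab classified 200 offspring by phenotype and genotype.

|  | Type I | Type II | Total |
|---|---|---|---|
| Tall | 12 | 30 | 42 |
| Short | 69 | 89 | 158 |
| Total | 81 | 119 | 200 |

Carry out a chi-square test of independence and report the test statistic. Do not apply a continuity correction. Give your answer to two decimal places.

Grand total N = 200.
Expected counts (row total × column total / N):
  Tall, Type I: 42×81/200 = 17.010
  Tall, Type II: 42×119/200 = 24.990
  Short, Type I: 158×81/200 = 63.990
  Short, Type II: 158×119/200 = 94.010
Contributions (O − E)²/E:
  (12 − 17.010)²/17.010 = 1.4756
  (30 − 24.990)²/24.990 = 1.0044
  (69 − 63.990)²/63.990 = 0.3923
  (89 − 94.010)²/94.010 = 0.2670
χ² = 1.4756 + 1.0044 + 0.3923 + 0.2670 = 3.14

3.14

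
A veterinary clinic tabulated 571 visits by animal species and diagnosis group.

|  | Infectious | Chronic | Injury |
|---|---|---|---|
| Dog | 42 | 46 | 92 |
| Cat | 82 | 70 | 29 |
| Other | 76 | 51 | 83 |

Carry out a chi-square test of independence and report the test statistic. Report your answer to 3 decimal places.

Row totals: 180, 181, 210. Column totals: 200, 167, 204. Grand total N = 571.
Expected counts (row total × column total / N):
  Dog, Infectious: 180×200/571 = 63.0473
  Dog, Chronic: 180×167/571 = 52.6445
  Dog, Injury: 180×204/571 = 64.3082
  Cat, Infectious: 181×200/571 = 63.3975
  Cat, Chronic: 181×167/571 = 52.9370
  Cat, Injury: 181×204/571 = 64.6655
  Other, Infectious: 210×200/571 = 73.5552
  Other, Chronic: 210×167/571 = 61.4186
  Other, Injury: 210×204/571 = 75.0263
Contributions (O − E)²/E:
  (42 − 63.0473)²/63.0473 = 7.0263
  (46 − 52.6445)²/52.6445 = 0.8386
  (92 − 64.3082)²/64.3082 = 11.9244
  (82 − 63.3975)²/63.3975 = 5.4585
  (70 − 52.9370)²/52.9370 = 5.4999
  (29 − 64.6655)²/64.6655 = 19.6709
  (76 − 73.5552)²/73.5552 = 0.0813
  (51 − 61.4186)²/61.4186 = 1.7673
  (83 − 75.0263)²/75.0263 = 0.8474
χ² = 7.0263 + 0.8386 + 11.9244 + 5.4585 + 5.4999 + 19.6709 + 0.0813 + 1.7673 + 0.8474 = 53.115

53.115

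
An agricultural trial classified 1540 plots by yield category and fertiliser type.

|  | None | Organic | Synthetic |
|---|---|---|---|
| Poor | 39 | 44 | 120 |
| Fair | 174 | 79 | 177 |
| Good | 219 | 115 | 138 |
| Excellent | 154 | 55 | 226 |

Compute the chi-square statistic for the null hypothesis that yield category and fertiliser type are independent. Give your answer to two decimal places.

Row totals: 203, 430, 472, 435. Column totals: 586, 293, 661. Grand total N = 1540.
Expected counts (row total × column total / N):
  Poor, None: 203×586/1540 = 77.245
  Poor, Organic: 203×293/1540 = 38.623
  Poor, Synthetic: 203×661/1540 = 87.132
  Fair, None: 430×586/1540 = 163.623
  Fair, Organic: 430×293/1540 = 81.812
  Fair, Synthetic: 430×661/1540 = 184.565
  Good, None: 472×586/1540 = 179.605
  Good, Organic: 472×293/1540 = 89.803
  Good, Synthetic: 472×661/1540 = 202.592
  Excellent, None: 435×586/1540 = 165.526
  Excellent, Organic: 435×293/1540 = 82.763
  Excellent, Synthetic: 435×661/1540 = 186.711
Contributions (O − E)²/E:
  (39 − 77.245)²/77.245 = 18.9356
  (44 − 38.623)²/38.623 = 0.7486
  (120 − 87.132)²/87.132 = 12.3985
  (174 − 163.623)²/163.623 = 0.6581
  (79 − 81.812)²/81.812 = 0.0967
  (177 − 184.565)²/184.565 = 0.3101
  (219 − 179.605)²/179.605 = 8.6410
  (115 − 89.803)²/89.803 = 7.0698
  (138 − 202.592)²/202.592 = 20.5937
  (154 − 165.526)²/165.526 = 0.8026
  (55 − 82.763)²/82.763 = 9.3131
  (226 − 186.711)²/186.711 = 8.2675
χ² = 18.9356 + 0.7486 + 12.3985 + 0.6581 + 0.0967 + 0.3101 + 8.6410 + 7.0698 + 20.5937 + 0.8026 + 9.3131 + 8.2675 = 87.84

87.84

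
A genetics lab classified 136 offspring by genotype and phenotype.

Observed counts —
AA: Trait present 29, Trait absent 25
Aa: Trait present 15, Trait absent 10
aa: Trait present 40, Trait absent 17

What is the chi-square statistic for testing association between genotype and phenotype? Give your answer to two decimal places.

3.23

Row totals: 54, 25, 57. Column totals: 84, 52. Grand total N = 136.
Expected counts (row total × column total / N):
  AA, Trait present: 54×84/136 = 33.353
  AA, Trait absent: 54×52/136 = 20.647
  Aa, Trait present: 25×84/136 = 15.441
  Aa, Trait absent: 25×52/136 = 9.559
  aa, Trait present: 57×84/136 = 35.206
  aa, Trait absent: 57×52/136 = 21.794
Contributions (O − E)²/E:
  (29 − 33.353)²/33.353 = 0.5681
  (25 − 20.647)²/20.647 = 0.9177
  (15 − 15.441)²/15.441 = 0.0126
  (10 − 9.559)²/9.559 = 0.0203
  (40 − 35.206)²/35.206 = 0.6528
  (17 − 21.794)²/21.794 = 1.0545
χ² = 0.5681 + 0.9177 + 0.0126 + 0.0203 + 0.6528 + 1.0545 = 3.23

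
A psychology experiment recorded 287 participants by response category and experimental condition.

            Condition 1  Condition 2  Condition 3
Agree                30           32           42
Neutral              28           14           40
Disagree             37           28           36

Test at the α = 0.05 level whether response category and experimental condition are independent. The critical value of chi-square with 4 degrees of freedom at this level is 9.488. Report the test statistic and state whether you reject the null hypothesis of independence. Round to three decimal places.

6.460; fail to reject H₀

Row totals: 104, 82, 101. Column totals: 95, 74, 118. Grand total N = 287.
Expected counts (row total × column total / N):
  Agree, Condition 1: 104×95/287 = 34.4251
  Agree, Condition 2: 104×74/287 = 26.8153
  Agree, Condition 3: 104×118/287 = 42.7596
  Neutral, Condition 1: 82×95/287 = 27.1429
  Neutral, Condition 2: 82×74/287 = 21.1429
  Neutral, Condition 3: 82×118/287 = 33.7143
  Disagree, Condition 1: 101×95/287 = 33.4321
  Disagree, Condition 2: 101×74/287 = 26.0418
  Disagree, Condition 3: 101×118/287 = 41.5261
Contributions (O − E)²/E:
  (30 − 34.4251)²/34.4251 = 0.5688
  (32 − 26.8153)²/26.8153 = 1.0025
  (42 − 42.7596)²/42.7596 = 0.0135
  (28 − 27.1429)²/27.1429 = 0.0271
  (14 − 21.1429)²/21.1429 = 2.4132
  (40 − 33.7143)²/33.7143 = 1.1719
  (37 − 33.4321)²/33.4321 = 0.3808
  (28 − 26.0418)²/26.0418 = 0.1472
  (36 − 41.5261)²/41.5261 = 0.7354
χ² = 0.5688 + 1.0025 + 0.0135 + 0.0271 + 2.4132 + 1.1719 + 0.3808 + 0.1472 + 0.7354 = 6.460
df = (3−1)(3−1) = 4. Since 6.460 < 9.488, fail to reject the null hypothesis of independence at α = 0.05.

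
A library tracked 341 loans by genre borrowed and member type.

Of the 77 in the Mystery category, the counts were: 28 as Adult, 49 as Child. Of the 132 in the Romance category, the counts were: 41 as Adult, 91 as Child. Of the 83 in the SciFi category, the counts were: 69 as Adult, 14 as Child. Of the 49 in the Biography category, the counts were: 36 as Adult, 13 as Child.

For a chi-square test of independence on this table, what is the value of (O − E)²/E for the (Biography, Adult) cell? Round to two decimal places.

4.84

Row total (Biography) = 49; column total (Adult) = 174; N = 341.
Expected count E = 49 × 174 / 341 = 25.003.
Contribution = (O − E)²/E = (36 − 25.003)² / 25.003 = 4.84.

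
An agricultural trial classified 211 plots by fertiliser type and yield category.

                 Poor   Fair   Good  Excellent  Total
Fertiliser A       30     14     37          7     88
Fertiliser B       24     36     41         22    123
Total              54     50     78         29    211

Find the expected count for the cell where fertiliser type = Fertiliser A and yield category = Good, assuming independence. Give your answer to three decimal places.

Row total (Fertiliser A) = 88; column total (Good) = 78; grand total N = 211.
Expected count = (row total × column total) / N = 88 × 78 / 211 = 32.531.

32.531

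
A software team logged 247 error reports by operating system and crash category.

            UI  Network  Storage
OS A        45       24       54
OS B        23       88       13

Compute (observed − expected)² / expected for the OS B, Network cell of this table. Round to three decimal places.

Row total (OS B) = 124; column total (Network) = 112; N = 247.
Expected count E = 124 × 112 / 247 = 56.2267.
Contribution = (O − E)²/E = (88 − 56.2267)² / 56.2267 = 17.955.

17.955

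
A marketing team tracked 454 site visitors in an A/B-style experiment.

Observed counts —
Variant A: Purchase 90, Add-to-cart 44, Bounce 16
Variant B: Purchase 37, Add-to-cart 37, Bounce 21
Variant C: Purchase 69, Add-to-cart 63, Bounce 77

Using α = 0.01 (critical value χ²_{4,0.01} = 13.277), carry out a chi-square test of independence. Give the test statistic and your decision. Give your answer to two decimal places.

Row totals: 150, 95, 209. Column totals: 196, 144, 114. Grand total N = 454.
Expected counts (row total × column total / N):
  Variant A, Purchase: 150×196/454 = 64.758
  Variant A, Add-to-cart: 150×144/454 = 47.577
  Variant A, Bounce: 150×114/454 = 37.665
  Variant B, Purchase: 95×196/454 = 41.013
  Variant B, Add-to-cart: 95×144/454 = 30.132
  Variant B, Bounce: 95×114/454 = 23.855
  Variant C, Purchase: 209×196/454 = 90.229
  Variant C, Add-to-cart: 209×144/454 = 66.291
  Variant C, Bounce: 209×114/454 = 52.480
Contributions (O − E)²/E:
  (90 − 64.758)²/64.758 = 9.8391
  (44 − 47.577)²/47.577 = 0.2689
  (16 − 37.665)²/37.665 = 12.4618
  (37 − 41.013)²/41.013 = 0.3927
  (37 − 30.132)²/30.132 = 1.5654
  (21 − 23.855)²/23.855 = 0.3417
  (69 − 90.229)²/90.229 = 4.9947
  (63 − 66.291)²/66.291 = 0.1634
  (77 − 52.480)²/52.480 = 11.4564
χ² = 9.8391 + 0.2689 + 12.4618 + 0.3927 + 1.5654 + 0.3417 + 4.9947 + 0.1634 + 11.4564 = 41.48
df = (3−1)(3−1) = 4. Since 41.48 > 13.277, reject the null hypothesis of independence at α = 0.01.

41.48; reject H₀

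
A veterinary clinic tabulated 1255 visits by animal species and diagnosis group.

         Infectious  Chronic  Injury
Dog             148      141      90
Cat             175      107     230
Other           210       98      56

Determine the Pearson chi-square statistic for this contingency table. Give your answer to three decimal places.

119.217

Row totals: 379, 512, 364. Column totals: 533, 346, 376. Grand total N = 1255.
Expected counts (row total × column total / N):
  Dog, Infectious: 379×533/1255 = 160.96175
  Dog, Chronic: 379×346/1255 = 104.48924
  Dog, Injury: 379×376/1255 = 113.54900
  Cat, Infectious: 512×533/1255 = 217.44701
  Cat, Chronic: 512×346/1255 = 141.15697
  Cat, Injury: 512×376/1255 = 153.39602
  Other, Infectious: 364×533/1255 = 154.59124
  Other, Chronic: 364×346/1255 = 100.35378
  Other, Injury: 364×376/1255 = 109.05498
Contributions (O − E)²/E:
  (148 − 160.96175)²/160.96175 = 1.0438
  (141 − 104.48924)²/104.48924 = 12.7576
  (90 − 113.54900)²/113.54900 = 4.8838
  (175 − 217.44701)²/217.44701 = 8.2859
  (107 − 141.15697)²/141.15697 = 8.2653
  (230 − 153.39602)²/153.39602 = 38.2550
  (210 − 154.59124)²/154.59124 = 19.8597
  (98 − 100.35378)²/100.35378 = 0.0552
  (56 − 109.05498)²/109.05498 = 25.8111
χ² = 1.0438 + 12.7576 + 4.8838 + 8.2859 + 8.2653 + 38.2550 + 19.8597 + 0.0552 + 25.8111 = 119.217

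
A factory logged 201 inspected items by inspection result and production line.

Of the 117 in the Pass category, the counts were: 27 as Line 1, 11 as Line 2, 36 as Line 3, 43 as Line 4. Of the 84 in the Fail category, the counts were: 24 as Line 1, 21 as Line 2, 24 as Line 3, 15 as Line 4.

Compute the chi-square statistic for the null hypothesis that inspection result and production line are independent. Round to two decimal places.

14.18

Row totals: 117, 84. Column totals: 51, 32, 60, 58. Grand total N = 201.
Expected counts (row total × column total / N):
  Pass, Line 1: 117×51/201 = 29.687
  Pass, Line 2: 117×32/201 = 18.627
  Pass, Line 3: 117×60/201 = 34.925
  Pass, Line 4: 117×58/201 = 33.761
  Fail, Line 1: 84×51/201 = 21.313
  Fail, Line 2: 84×32/201 = 13.373
  Fail, Line 3: 84×60/201 = 25.075
  Fail, Line 4: 84×58/201 = 24.239
Contributions (O − E)²/E:
  (27 − 29.687)²/29.687 = 0.2432
  (11 − 18.627)²/18.627 = 3.1229
  (36 − 34.925)²/34.925 = 0.0331
  (43 − 33.761)²/33.761 = 2.5283
  (24 − 21.313)²/21.313 = 0.3388
  (21 − 13.373)²/13.373 = 4.3499
  (24 − 25.075)²/25.075 = 0.0461
  (15 − 24.239)²/24.239 = 3.5216
χ² = 0.2432 + 3.1229 + 0.0331 + 2.5283 + 0.3388 + 4.3499 + 0.0461 + 3.5216 = 14.18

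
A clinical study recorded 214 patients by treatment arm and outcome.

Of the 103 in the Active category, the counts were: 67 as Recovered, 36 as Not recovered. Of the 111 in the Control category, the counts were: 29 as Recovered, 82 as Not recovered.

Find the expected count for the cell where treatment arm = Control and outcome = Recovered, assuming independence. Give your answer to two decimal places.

49.79

Row total (Control) = 111; column total (Recovered) = 96; grand total N = 214.
Expected count = (row total × column total) / N = 111 × 96 / 214 = 49.79.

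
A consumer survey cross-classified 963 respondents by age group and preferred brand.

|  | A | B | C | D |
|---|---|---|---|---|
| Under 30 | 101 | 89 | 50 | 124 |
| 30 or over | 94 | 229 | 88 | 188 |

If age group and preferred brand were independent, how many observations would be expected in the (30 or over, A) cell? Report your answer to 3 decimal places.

Row total (30 or over) = 599; column total (A) = 195; grand total N = 963.
Expected count = (row total × column total) / N = 599 × 195 / 963 = 121.293.

121.293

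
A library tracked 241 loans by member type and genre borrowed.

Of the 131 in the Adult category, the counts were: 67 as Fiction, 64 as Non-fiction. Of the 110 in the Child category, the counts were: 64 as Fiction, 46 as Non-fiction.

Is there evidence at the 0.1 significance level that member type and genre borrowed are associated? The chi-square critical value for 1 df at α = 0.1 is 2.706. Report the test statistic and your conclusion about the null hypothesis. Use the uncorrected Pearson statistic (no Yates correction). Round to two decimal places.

Row totals: 131, 110. Column totals: 131, 110. Grand total N = 241.
Expected counts (row total × column total / N):
  Adult, Fiction: 131×131/241 = 71.207
  Adult, Non-fiction: 131×110/241 = 59.793
  Child, Fiction: 110×131/241 = 59.793
  Child, Non-fiction: 110×110/241 = 50.207
Contributions (O − E)²/E:
  (67 − 71.207)²/71.207 = 0.2486
  (64 − 59.793)²/59.793 = 0.2960
  (64 − 59.793)²/59.793 = 0.2960
  (46 − 50.207)²/50.207 = 0.3525
χ² = 0.2486 + 0.2960 + 0.2960 + 0.3525 = 1.19
df = (2−1)(2−1) = 1. Since 1.19 < 2.706, fail to reject the null hypothesis of independence at α = 0.1.

1.19; fail to reject H₀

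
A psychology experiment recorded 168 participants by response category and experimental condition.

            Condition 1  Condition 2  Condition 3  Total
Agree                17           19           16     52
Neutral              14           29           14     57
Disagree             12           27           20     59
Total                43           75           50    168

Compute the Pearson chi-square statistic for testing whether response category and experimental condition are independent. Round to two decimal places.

3.84

Grand total N = 168.
Expected counts (row total × column total / N):
  Agree, Condition 1: 52×43/168 = 13.3095
  Agree, Condition 2: 52×75/168 = 23.2143
  Agree, Condition 3: 52×50/168 = 15.4762
  Neutral, Condition 1: 57×43/168 = 14.5893
  Neutral, Condition 2: 57×75/168 = 25.4464
  Neutral, Condition 3: 57×50/168 = 16.9643
  Disagree, Condition 1: 59×43/168 = 15.1012
  Disagree, Condition 2: 59×75/168 = 26.3393
  Disagree, Condition 3: 59×50/168 = 17.5595
Contributions (O − E)²/E:
  (17 − 13.3095)²/13.3095 = 1.0233
  (19 − 23.2143)²/23.2143 = 0.7651
  (16 − 15.4762)²/15.4762 = 0.0177
  (14 − 14.5893)²/14.5893 = 0.0238
  (29 − 25.4464)²/25.4464 = 0.4963
  (14 − 16.9643)²/16.9643 = 0.5180
  (12 − 15.1012)²/15.1012 = 0.6369
  (27 − 26.3393)²/26.3393 = 0.0166
  (20 − 17.5595)²/17.5595 = 0.3392
χ² = 1.0233 + 0.7651 + 0.0177 + 0.0238 + 0.4963 + 0.5180 + 0.6369 + 0.0166 + 0.3392 = 3.84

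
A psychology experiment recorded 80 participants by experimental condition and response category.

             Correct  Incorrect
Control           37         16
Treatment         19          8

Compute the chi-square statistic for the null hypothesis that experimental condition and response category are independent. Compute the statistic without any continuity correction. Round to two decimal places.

0.00

Row totals: 53, 27. Column totals: 56, 24. Grand total N = 80.
Expected counts (row total × column total / N):
  Control, Correct: 53×56/80 = 37.100
  Control, Incorrect: 53×24/80 = 15.900
  Treatment, Correct: 27×56/80 = 18.900
  Treatment, Incorrect: 27×24/80 = 8.100
Contributions (O − E)²/E:
  (37 − 37.100)²/37.100 = 0.0003
  (16 − 15.900)²/15.900 = 0.0006
  (19 − 18.900)²/18.900 = 0.0005
  (8 − 8.100)²/8.100 = 0.0012
χ² = 0.0003 + 0.0006 + 0.0005 + 0.0012 = 0.00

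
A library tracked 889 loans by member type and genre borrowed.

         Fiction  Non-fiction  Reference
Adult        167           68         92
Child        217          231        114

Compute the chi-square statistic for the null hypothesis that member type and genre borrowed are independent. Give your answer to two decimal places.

38.27

Row totals: 327, 562. Column totals: 384, 299, 206. Grand total N = 889.
Expected counts (row total × column total / N):
  Adult, Fiction: 327×384/889 = 141.246
  Adult, Non-fiction: 327×299/889 = 109.981
  Adult, Reference: 327×206/889 = 75.773
  Child, Fiction: 562×384/889 = 242.754
  Child, Non-fiction: 562×299/889 = 189.019
  Child, Reference: 562×206/889 = 130.227
Contributions (O − E)²/E:
  (167 − 141.246)²/141.246 = 4.6958
  (68 − 109.981)²/109.981 = 16.0246
  (92 − 75.773)²/75.773 = 3.4751
  (217 − 242.754)²/242.754 = 2.7323
  (231 − 189.019)²/189.019 = 9.3240
  (114 − 130.227)²/130.227 = 2.0220
χ² = 4.6958 + 16.0246 + 3.4751 + 2.7323 + 9.3240 + 2.0220 = 38.27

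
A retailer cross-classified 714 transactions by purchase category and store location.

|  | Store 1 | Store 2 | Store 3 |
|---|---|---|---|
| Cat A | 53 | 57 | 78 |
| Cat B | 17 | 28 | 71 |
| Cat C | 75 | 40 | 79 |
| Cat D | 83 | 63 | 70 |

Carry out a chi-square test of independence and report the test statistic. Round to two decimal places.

36.77

Row totals: 188, 116, 194, 216. Column totals: 228, 188, 298. Grand total N = 714.
Expected counts (row total × column total / N):
  Cat A, Store 1: 188×228/714 = 60.034
  Cat A, Store 2: 188×188/714 = 49.501
  Cat A, Store 3: 188×298/714 = 78.465
  Cat B, Store 1: 116×228/714 = 37.042
  Cat B, Store 2: 116×188/714 = 30.543
  Cat B, Store 3: 116×298/714 = 48.415
  Cat C, Store 1: 194×228/714 = 61.950
  Cat C, Store 2: 194×188/714 = 51.081
  Cat C, Store 3: 194×298/714 = 80.969
  Cat D, Store 1: 216×228/714 = 68.975
  Cat D, Store 2: 216×188/714 = 56.874
  Cat D, Store 3: 216×298/714 = 90.151
Contributions (O − E)²/E:
  (53 − 60.034)²/60.034 = 0.8242
  (57 − 49.501)²/49.501 = 1.1360
  (78 − 78.465)²/78.465 = 0.0028
  (17 − 37.042)²/37.042 = 10.8440
  (28 − 30.543)²/30.543 = 0.2117
  (71 − 48.415)²/48.415 = 10.5356
  (75 − 61.950)²/61.950 = 2.7490
  (40 − 51.081)²/51.081 = 2.4038
  (79 − 80.969)²/80.969 = 0.0479
  (83 − 68.975)²/68.975 = 2.8518
  (63 − 56.874)²/56.874 = 0.6598
  (70 − 90.151)²/90.151 = 4.5043
χ² = 0.8242 + 1.1360 + 0.0028 + 10.8440 + 0.2117 + 10.5356 + 2.7490 + 2.4038 + 0.0479 + 2.8518 + 0.6598 + 4.5043 = 36.77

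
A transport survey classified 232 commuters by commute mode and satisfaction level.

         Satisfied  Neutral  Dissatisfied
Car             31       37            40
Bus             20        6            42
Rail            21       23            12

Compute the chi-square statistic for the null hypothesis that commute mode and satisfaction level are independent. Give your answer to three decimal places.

27.561

Row totals: 108, 68, 56. Column totals: 72, 66, 94. Grand total N = 232.
Expected counts (row total × column total / N):
  Car, Satisfied: 108×72/232 = 33.5172
  Car, Neutral: 108×66/232 = 30.7241
  Car, Dissatisfied: 108×94/232 = 43.7586
  Bus, Satisfied: 68×72/232 = 21.1034
  Bus, Neutral: 68×66/232 = 19.3448
  Bus, Dissatisfied: 68×94/232 = 27.5517
  Rail, Satisfied: 56×72/232 = 17.3793
  Rail, Neutral: 56×66/232 = 15.9310
  Rail, Dissatisfied: 56×94/232 = 22.6897
Contributions (O − E)²/E:
  (31 − 33.5172)²/33.5172 = 0.1890
  (37 − 30.7241)²/30.7241 = 1.2820
  (40 − 43.7586)²/43.7586 = 0.3228
  (20 − 21.1034)²/21.1034 = 0.0577
  (6 − 19.3448)²/19.3448 = 9.2058
  (42 − 27.5517)²/27.5517 = 7.5768
  (21 − 17.3793)²/17.3793 = 0.7543
  (23 − 15.9310)²/15.9310 = 3.1367
  (12 − 22.6897)²/22.6897 = 5.0362
χ² = 0.1890 + 1.2820 + 0.3228 + 0.0577 + 9.2058 + 7.5768 + 0.7543 + 3.1367 + 5.0362 = 27.561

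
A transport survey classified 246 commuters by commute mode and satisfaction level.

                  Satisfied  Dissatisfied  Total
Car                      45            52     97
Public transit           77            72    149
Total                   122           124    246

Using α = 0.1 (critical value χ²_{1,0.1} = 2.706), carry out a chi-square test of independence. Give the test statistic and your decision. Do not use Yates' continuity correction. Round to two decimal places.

0.66; fail to reject H₀

Grand total N = 246.
Expected counts (row total × column total / N):
  Car, Satisfied: 97×122/246 = 48.106
  Car, Dissatisfied: 97×124/246 = 48.894
  Public transit, Satisfied: 149×122/246 = 73.894
  Public transit, Dissatisfied: 149×124/246 = 75.106
Contributions (O − E)²/E:
  (45 − 48.106)²/48.106 = 0.2005
  (52 − 48.894)²/48.894 = 0.1973
  (77 − 73.894)²/73.894 = 0.1306
  (72 − 75.106)²/75.106 = 0.1284
χ² = 0.2005 + 0.1973 + 0.1306 + 0.1284 = 0.66
df = (2−1)(2−1) = 1. Since 0.66 < 2.706, fail to reject the null hypothesis of independence at α = 0.1.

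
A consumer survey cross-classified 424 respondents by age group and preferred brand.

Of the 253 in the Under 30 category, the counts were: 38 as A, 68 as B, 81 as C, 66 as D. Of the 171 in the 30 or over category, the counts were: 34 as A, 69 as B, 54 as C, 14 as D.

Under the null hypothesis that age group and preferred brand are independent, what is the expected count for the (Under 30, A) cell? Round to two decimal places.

42.96

Row total (Under 30) = 253; column total (A) = 72; grand total N = 424.
Expected count = (row total × column total) / N = 253 × 72 / 424 = 42.96.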